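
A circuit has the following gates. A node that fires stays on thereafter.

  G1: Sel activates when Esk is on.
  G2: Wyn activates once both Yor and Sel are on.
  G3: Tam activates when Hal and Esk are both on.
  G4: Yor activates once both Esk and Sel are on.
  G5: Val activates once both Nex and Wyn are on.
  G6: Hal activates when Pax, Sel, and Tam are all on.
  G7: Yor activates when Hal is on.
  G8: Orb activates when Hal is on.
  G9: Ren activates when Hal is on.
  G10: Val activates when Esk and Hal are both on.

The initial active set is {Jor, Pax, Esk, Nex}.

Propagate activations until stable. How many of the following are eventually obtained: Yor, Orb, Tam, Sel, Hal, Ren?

G1: Esk on → Sel on.
G4: Esk and Sel on → Yor on.
Yor: reached.
Orb would need Hal (G8), but Hal never turns on.
Tam would need Hal and Esk (G3), but Hal never turns on.
Sel: reached.
Hal would need Pax, Sel, and Tam (G6), but Tam never turns on.
Ren would need Hal (G9), but Hal never turns on.
Reached: Yor and Sel — 2 of the 6.

2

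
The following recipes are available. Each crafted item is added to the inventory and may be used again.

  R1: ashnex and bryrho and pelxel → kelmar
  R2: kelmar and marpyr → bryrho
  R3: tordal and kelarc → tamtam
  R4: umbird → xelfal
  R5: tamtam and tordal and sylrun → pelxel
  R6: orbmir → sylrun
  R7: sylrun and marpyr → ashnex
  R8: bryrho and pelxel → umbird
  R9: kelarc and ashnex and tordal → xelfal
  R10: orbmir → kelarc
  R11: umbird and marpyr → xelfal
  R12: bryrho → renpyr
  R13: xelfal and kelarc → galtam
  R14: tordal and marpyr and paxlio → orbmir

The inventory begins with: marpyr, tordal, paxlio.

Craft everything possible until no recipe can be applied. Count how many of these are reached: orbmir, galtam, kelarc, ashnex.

4

tordal and marpyr and paxlio → orbmir (R14).
orbmir → sylrun (R6).
orbmir → kelarc (R10).
sylrun and marpyr → ashnex (R7).
Using R9, kelarc, ashnex, and tordal make xelfal.
xelfal and kelarc → galtam (R13).
orbmir: reached.
galtam: reached.
kelarc: reached.
ashnex: reached.
All 4 are reached.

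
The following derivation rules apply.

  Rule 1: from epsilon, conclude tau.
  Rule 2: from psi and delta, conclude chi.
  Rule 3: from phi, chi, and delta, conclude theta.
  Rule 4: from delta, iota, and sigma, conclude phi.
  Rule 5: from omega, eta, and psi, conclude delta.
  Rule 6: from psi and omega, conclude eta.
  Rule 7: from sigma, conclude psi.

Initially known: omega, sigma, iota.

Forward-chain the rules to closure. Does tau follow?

No

tau would need epsilon (Rule 1), but epsilon is never established.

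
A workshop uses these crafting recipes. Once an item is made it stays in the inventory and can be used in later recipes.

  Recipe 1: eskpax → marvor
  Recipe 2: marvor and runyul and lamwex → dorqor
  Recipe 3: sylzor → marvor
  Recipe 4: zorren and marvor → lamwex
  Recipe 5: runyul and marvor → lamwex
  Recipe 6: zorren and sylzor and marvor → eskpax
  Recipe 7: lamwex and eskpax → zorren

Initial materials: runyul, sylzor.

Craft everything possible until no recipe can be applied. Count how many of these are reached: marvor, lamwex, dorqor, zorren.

Using Recipe 3, sylzor makes marvor.
runyul and marvor → lamwex (Recipe 5).
Using Recipe 2, marvor, runyul, and lamwex make dorqor.
marvor: reached.
lamwex: reached.
dorqor: reached.
zorren would need lamwex and eskpax (Recipe 7), but eskpax is never obtained.
Reached: marvor, lamwex, and dorqor — 3 of the 4.

3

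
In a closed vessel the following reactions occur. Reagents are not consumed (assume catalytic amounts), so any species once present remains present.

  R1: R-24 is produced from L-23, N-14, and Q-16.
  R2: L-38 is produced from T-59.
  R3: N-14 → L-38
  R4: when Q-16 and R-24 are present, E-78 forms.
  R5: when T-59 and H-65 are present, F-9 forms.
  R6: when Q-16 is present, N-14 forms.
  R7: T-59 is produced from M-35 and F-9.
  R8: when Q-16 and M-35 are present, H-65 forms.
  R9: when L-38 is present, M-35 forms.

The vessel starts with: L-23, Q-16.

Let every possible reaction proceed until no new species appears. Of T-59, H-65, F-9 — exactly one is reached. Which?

Q-16 present → N-14 forms (R6).
N-14 present → L-38 forms (R3).
L-38 present → M-35 forms (R9).
Q-16 and M-35 present → H-65 forms (R8).
T-59 would need M-35 and F-9 (R7), but F-9 never forms. F-9 would need T-59 and H-65 (R5), but T-59 never forms.

H-65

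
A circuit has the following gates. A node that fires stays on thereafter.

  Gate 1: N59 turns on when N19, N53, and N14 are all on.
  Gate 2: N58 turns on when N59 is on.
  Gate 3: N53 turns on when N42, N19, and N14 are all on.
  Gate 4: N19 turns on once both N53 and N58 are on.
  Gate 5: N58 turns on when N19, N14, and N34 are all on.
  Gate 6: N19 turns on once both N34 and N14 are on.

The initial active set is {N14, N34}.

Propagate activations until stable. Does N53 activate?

No

N53 would need N42, N19, and N14 (Gate 3), but N42 never turns on.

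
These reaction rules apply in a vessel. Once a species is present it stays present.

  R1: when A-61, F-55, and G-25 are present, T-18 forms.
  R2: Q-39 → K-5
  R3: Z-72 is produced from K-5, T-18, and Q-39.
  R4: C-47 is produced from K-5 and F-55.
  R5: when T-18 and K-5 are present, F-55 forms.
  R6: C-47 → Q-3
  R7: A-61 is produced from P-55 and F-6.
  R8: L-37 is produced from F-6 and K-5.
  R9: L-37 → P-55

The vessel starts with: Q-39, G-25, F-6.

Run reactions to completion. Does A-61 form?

Q-39 present → K-5 forms (R2).
F-6 and K-5 present → L-37 forms (R8).
L-37 present → P-55 forms (R9).
P-55 and F-6 present → A-61 forms (R7).

Yes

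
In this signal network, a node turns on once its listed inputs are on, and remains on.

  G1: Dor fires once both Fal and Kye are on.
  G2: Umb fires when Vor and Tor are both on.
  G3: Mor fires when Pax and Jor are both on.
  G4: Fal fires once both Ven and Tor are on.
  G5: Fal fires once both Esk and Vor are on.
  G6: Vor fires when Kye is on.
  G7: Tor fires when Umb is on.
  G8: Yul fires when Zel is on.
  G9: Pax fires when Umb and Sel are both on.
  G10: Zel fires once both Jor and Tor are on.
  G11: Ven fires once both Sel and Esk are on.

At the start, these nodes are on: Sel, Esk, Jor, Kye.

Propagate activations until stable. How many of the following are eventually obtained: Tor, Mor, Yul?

0

Tor would need Umb (G7), but Umb never turns on.
Mor would need Pax and Jor (G3), but Pax never turns on.
Yul would need Zel (G8), but Zel never turns on.
None of the 3 are reached.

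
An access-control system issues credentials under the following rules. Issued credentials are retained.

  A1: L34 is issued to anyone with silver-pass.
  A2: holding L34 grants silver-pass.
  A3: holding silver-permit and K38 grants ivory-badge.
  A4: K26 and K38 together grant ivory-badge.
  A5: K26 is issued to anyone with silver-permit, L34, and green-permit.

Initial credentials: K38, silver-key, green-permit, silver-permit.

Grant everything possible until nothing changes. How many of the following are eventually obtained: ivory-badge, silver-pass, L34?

1

Holding silver-permit and K38 grants ivory-badge (A3).
ivory-badge: reached.
silver-pass would need L34 (A2), but L34 is never granted.
L34 would need silver-pass (A1), but silver-pass is never granted.
Reached: ivory-badge — 1 of the 3.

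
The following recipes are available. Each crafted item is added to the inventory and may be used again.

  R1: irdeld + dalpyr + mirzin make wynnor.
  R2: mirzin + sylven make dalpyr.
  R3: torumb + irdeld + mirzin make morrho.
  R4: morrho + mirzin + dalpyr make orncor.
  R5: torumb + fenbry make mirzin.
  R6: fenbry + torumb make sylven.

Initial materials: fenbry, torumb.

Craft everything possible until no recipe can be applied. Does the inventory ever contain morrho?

No

morrho would need torumb, irdeld, and mirzin (R3), but irdeld is never obtained.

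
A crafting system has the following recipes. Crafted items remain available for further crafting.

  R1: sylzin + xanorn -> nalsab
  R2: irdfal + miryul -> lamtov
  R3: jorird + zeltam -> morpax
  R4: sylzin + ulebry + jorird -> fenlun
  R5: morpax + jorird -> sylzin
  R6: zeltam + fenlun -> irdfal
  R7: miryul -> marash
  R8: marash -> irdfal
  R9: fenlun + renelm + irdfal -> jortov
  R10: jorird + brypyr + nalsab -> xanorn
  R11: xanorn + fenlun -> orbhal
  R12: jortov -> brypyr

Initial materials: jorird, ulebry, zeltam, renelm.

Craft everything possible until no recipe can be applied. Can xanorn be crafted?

xanorn would need jorird, brypyr, and nalsab (R10), but nalsab is never obtained.

No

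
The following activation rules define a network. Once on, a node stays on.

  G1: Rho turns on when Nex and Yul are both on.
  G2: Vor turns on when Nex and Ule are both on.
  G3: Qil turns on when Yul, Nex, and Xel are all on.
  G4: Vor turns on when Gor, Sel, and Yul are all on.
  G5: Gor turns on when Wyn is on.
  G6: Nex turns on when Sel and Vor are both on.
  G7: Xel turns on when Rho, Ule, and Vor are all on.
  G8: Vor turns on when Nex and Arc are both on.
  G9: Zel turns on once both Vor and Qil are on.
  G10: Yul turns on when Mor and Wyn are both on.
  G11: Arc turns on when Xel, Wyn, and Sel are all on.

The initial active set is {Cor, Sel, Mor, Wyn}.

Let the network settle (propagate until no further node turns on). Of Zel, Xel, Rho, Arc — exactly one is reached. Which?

Rho

Mor and Wyn are on, so Yul turns on (G10).
G5: Wyn on → Gor on.
Gor, Sel, and Yul are on, so Vor turns on (G4).
Sel and Vor are on, so Nex turns on (G6).
Nex and Yul are on, so Rho turns on (G1).
Arc would need Xel, Wyn, and Sel (G11), but Xel never turns on. Xel would need Rho, Ule, and Vor (G7), but Ule never turns on. Zel would need Vor and Qil (G9), but Qil never turns on.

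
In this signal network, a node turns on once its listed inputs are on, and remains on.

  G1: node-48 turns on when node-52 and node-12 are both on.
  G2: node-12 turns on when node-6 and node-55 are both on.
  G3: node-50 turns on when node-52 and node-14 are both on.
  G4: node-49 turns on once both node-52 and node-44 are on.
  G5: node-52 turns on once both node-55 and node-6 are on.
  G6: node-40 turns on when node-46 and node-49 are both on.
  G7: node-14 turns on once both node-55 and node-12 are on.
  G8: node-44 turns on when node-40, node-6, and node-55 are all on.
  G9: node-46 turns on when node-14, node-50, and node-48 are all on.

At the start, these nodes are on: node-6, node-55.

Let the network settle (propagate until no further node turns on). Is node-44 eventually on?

node-44 would need node-40, node-6, and node-55 (G8), but node-40 never turns on.

No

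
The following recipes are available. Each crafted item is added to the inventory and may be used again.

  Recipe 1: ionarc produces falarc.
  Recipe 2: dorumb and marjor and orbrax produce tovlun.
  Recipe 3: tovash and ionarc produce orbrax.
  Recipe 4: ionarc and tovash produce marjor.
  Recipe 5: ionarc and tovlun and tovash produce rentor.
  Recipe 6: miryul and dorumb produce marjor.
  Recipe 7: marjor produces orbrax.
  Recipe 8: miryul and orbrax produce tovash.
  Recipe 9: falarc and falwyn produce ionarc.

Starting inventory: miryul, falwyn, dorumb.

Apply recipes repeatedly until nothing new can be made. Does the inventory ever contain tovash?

Yes

miryul and dorumb → marjor (Recipe 6).
Using Recipe 7, marjor makes orbrax.
Using Recipe 8, miryul and orbrax make tovash.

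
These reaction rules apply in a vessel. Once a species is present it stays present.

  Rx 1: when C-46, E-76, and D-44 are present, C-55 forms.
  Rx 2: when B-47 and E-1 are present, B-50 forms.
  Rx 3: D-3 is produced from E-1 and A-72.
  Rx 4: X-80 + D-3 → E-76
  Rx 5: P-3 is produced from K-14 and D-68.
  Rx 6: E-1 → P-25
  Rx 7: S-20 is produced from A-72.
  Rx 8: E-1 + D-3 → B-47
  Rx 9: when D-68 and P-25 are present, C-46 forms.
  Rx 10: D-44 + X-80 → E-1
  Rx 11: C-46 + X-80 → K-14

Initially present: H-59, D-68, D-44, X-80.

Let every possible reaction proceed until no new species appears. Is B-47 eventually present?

No

B-47 would need E-1 and D-3 (Rx 8), but D-3 never forms.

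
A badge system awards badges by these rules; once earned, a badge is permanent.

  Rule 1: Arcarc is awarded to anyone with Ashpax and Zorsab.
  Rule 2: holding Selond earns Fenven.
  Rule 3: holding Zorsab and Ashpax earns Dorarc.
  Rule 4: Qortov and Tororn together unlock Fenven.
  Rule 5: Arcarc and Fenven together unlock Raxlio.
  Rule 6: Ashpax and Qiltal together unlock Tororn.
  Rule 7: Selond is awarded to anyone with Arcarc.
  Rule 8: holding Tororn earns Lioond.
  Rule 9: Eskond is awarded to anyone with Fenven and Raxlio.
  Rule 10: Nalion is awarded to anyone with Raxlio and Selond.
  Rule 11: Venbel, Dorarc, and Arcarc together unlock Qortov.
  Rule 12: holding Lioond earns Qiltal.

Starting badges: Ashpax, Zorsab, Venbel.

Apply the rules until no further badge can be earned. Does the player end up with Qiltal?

Qiltal would need Lioond (Rule 12), but Lioond is never earned.

No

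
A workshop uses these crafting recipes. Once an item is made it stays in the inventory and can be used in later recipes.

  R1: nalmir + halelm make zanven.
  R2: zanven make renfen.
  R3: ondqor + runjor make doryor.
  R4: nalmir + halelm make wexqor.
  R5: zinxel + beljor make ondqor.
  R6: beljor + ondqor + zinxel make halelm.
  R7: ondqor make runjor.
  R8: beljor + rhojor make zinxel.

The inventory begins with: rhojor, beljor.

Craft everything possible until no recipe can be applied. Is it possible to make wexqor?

wexqor would need nalmir and halelm (R4), but nalmir is never obtained.

No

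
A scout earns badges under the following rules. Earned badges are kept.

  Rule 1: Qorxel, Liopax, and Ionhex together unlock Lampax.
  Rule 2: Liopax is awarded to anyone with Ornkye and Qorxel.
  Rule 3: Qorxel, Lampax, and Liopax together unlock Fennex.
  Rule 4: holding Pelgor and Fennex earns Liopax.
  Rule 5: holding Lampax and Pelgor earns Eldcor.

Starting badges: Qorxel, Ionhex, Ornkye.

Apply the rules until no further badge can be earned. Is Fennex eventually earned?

With Ornkye and Qorxel, Liopax is earned (Rule 2).
With Qorxel, Liopax, and Ionhex, Lampax is earned (Rule 1).
With Qorxel, Lampax, and Liopax, Fennex is earned (Rule 3).

Yes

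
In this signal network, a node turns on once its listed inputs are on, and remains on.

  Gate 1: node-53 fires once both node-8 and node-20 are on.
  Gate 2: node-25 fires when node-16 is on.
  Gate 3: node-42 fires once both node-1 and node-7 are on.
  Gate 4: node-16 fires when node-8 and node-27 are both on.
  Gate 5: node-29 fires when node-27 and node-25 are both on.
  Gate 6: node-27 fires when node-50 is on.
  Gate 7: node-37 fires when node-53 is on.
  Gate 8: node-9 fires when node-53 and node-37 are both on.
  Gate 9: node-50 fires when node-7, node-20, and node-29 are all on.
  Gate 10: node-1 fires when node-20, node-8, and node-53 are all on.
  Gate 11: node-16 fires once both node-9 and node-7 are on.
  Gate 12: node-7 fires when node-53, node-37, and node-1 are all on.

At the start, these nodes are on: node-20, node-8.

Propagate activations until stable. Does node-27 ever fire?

node-27 would need node-50 (Gate 6), but node-50 never turns on.

No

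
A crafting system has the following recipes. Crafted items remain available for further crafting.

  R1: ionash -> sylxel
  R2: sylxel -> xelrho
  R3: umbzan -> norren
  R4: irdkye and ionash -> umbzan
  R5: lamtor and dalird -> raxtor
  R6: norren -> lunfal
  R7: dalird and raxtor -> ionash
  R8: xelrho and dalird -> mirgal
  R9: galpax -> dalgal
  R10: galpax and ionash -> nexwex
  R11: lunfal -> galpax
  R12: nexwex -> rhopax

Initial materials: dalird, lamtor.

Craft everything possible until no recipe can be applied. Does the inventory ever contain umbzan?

umbzan would need irdkye and ionash (R4), but irdkye is never obtained.

No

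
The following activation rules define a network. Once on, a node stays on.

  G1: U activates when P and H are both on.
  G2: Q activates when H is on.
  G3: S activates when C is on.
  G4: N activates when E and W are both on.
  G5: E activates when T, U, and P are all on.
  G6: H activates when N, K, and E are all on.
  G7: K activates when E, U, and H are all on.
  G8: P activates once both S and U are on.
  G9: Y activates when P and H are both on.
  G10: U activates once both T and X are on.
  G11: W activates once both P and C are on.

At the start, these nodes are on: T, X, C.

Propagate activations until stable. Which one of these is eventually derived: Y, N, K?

C is on, so S activates (G3).
G10: T and X on → U on.
G8: S and U on → P on.
P and C are on, so W activates (G11).
G5: T, U, and P on → E on.
E and W are on, so N activates (G4).
Y would need P and H (G9), but H never turns on. K would need E, U, and H (G7), but H never turns on.

N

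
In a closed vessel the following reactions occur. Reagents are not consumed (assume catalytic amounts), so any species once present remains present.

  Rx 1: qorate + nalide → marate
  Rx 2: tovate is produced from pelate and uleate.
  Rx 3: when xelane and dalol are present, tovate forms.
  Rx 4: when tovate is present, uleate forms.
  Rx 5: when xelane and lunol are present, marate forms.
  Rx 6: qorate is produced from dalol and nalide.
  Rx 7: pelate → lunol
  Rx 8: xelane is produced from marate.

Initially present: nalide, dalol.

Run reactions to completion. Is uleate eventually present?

dalol and nalide present → qorate forms (Rx 6).
qorate and nalide present → marate forms (Rx 1).
marate present → xelane forms (Rx 8).
xelane and dalol present → tovate forms (Rx 3).
tovate present → uleate forms (Rx 4).

Yes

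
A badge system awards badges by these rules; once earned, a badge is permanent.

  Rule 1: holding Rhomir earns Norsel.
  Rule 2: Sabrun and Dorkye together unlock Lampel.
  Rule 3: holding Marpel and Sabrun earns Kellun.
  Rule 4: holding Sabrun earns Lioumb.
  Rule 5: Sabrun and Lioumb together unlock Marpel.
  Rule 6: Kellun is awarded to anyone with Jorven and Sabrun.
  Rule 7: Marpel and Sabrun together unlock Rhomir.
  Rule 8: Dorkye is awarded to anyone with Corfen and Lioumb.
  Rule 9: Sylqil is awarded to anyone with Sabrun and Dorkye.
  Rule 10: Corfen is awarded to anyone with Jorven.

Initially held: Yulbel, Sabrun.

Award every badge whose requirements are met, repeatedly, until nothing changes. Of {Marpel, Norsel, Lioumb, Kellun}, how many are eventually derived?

4

With Sabrun, Lioumb is earned (Rule 4).
With Sabrun and Lioumb, Marpel is earned (Rule 5).
With Marpel and Sabrun, Rhomir is earned (Rule 7).
With Marpel and Sabrun, Kellun is earned (Rule 3).
With Rhomir, Norsel is earned (Rule 1).
Marpel: reached.
Norsel: reached.
Lioumb: reached.
Kellun: reached.
All 4 are reached.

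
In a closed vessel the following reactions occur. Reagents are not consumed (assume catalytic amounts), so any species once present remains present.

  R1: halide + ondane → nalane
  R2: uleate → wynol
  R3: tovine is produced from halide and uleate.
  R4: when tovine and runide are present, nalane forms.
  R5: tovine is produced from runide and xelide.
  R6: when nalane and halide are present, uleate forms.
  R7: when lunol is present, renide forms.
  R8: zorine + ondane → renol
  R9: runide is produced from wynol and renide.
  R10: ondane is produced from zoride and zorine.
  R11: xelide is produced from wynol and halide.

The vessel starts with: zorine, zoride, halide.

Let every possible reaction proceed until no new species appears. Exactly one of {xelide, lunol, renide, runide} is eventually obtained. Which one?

xelide

zoride and zorine present → ondane forms (R10).
halide and ondane present → nalane forms (R1).
nalane and halide present → uleate forms (R6).
uleate present → wynol forms (R2).
wynol and halide present → xelide forms (R11).
runide would need wynol and renide (R9), but renide never forms. No rule produces lunol, and it is not given. renide would need lunol (R7), but lunol never forms.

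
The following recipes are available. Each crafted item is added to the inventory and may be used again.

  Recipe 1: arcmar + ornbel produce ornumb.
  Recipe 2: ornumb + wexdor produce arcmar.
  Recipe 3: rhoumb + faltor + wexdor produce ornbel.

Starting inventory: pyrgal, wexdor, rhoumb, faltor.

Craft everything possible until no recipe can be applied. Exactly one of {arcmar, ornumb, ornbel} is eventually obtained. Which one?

ornbel

Using Recipe 3, rhoumb, faltor, and wexdor make ornbel.
arcmar would need ornumb and wexdor (Recipe 2), but ornumb is never obtained. ornumb would need arcmar and ornbel (Recipe 1), but arcmar is never obtained.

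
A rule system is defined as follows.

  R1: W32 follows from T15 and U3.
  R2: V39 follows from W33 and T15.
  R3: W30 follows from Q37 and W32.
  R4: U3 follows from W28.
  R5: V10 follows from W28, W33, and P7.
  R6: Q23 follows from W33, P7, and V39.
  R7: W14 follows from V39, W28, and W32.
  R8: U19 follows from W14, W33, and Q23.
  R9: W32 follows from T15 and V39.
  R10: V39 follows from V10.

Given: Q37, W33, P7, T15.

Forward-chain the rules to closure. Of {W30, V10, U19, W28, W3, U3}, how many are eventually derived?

From W33 and T15, R2 gives V39.
From T15 and V39, R9 gives W32.
Q37 and W32 hold, so W30 follows (R3).
W30: reached.
V10 would need W28, W33, and P7 (R5), but W28 is never established.
U19 would need W14, W33, and Q23 (R8), but W14 is never established.
No rule produces W28, and it is not given.
No rule produces W3, and it is not given.
U3 would need W28 (R4), but W28 is never established.
Reached: W30 — 1 of the 6.

1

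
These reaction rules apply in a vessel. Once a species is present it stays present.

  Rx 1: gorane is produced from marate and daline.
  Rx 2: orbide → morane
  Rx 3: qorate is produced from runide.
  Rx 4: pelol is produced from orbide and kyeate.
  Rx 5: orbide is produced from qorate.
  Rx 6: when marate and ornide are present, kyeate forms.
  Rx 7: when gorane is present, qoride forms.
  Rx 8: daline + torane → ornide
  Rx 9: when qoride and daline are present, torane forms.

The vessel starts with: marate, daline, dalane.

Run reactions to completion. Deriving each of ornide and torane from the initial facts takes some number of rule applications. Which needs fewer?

torane

torane: marate and daline present → gorane forms (Rx 1). gorane present → qoride forms (Rx 7). qoride and daline present → torane forms (Rx 9). [3 rule applications]
ornide: marate and daline present → gorane forms (Rx 1). gorane present → qoride forms (Rx 7). qoride and daline present → torane forms (Rx 9). daline and torane present → ornide forms (Rx 8). [4 rule applications]
torane needs fewer.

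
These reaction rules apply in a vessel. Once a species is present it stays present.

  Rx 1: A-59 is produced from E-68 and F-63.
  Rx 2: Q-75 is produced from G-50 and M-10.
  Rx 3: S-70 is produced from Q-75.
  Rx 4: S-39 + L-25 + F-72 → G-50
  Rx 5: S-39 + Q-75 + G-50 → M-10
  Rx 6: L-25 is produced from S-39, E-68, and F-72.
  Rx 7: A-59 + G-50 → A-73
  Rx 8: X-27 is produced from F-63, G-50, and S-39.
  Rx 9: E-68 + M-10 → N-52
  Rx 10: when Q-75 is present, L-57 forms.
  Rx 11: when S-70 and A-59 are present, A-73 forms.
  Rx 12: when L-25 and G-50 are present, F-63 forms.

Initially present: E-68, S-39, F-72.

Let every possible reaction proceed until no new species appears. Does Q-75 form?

Q-75 would need G-50 and M-10 (Rx 2), but M-10 never forms.

No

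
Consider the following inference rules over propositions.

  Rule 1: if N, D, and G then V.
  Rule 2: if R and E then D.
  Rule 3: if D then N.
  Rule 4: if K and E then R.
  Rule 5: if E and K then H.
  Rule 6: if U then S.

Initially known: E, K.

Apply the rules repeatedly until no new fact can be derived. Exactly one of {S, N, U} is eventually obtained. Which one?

N

K and E hold, so R follows (Rule 4).
R and E hold, so D follows (Rule 2).
D holds, so N follows (Rule 3).
S would need U (Rule 6), but U is never established. No rule produces U, and it is not given.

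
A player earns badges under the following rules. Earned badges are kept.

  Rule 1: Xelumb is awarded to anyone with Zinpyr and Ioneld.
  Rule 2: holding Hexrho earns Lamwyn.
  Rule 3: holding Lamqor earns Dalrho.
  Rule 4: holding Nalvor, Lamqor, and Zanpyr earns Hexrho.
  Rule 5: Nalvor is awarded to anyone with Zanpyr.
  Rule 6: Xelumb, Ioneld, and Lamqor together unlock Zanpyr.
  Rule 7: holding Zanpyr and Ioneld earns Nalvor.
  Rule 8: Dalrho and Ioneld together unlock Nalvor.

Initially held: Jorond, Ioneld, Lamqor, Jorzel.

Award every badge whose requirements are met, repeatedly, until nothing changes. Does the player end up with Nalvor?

Yes

With Lamqor, Dalrho is earned (Rule 3).
With Dalrho and Ioneld, Nalvor is earned (Rule 8).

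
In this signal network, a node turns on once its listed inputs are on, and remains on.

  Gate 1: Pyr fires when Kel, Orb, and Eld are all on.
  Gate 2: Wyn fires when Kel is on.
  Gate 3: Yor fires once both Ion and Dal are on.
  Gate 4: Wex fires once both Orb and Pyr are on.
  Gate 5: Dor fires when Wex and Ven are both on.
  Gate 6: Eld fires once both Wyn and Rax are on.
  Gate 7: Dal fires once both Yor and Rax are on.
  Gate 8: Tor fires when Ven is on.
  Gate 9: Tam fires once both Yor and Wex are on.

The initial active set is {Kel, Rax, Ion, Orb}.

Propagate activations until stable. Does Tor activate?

Tor would need Ven (Gate 8), but Ven never turns on.

No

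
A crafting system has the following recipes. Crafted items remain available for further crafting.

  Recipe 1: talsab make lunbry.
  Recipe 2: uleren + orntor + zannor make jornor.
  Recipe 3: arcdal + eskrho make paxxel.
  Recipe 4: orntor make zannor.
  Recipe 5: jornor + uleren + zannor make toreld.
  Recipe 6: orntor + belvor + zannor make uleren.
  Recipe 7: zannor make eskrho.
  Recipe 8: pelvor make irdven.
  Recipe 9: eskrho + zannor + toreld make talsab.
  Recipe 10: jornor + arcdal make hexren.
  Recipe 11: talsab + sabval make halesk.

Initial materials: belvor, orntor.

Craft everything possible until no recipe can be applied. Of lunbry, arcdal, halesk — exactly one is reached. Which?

orntor → zannor (Recipe 4).
orntor + belvor + zannor → uleren (Recipe 6).
Using Recipe 7, zannor makes eskrho.
Using Recipe 2, uleren, orntor, and zannor make jornor.
Using Recipe 5, jornor, uleren, and zannor make toreld.
eskrho + zannor + toreld → talsab (Recipe 9).
Using Recipe 1, talsab makes lunbry.
halesk would need talsab and sabval (Recipe 11), but sabval is never obtained. No rule produces arcdal, and it is not given.

lunbry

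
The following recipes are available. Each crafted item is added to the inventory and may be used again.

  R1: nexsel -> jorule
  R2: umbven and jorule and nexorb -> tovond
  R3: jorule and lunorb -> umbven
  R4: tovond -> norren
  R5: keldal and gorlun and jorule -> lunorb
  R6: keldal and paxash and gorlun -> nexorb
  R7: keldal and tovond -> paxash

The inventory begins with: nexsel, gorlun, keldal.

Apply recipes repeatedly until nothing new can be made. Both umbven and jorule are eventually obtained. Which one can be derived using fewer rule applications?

jorule

jorule: nexsel -> jorule (R1). [1 rule application]
umbven: nexsel -> jorule (R1). keldal and gorlun and jorule -> lunorb (R5). Using R3, jorule and lunorb make umbven. [3 rule applications]
jorule needs fewer.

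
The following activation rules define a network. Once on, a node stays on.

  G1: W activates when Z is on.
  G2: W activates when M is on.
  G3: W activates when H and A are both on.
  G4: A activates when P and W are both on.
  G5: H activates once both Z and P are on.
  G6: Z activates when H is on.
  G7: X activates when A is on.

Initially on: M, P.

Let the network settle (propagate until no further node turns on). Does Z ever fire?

No

Z would need H (G6), but H never turns on.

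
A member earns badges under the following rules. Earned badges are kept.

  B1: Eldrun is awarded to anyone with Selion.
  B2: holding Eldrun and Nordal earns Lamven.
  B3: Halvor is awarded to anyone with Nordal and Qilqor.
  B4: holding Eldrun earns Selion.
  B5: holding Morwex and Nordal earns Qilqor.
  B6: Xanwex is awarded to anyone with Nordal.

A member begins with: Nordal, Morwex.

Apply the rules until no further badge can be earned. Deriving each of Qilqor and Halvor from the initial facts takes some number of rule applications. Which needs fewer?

Qilqor

Qilqor: With Morwex and Nordal, Qilqor is earned (B5). [1 rule application]
Halvor: With Morwex and Nordal, Qilqor is earned (B5). With Nordal and Qilqor, Halvor is earned (B3). [2 rule applications]
Qilqor needs fewer.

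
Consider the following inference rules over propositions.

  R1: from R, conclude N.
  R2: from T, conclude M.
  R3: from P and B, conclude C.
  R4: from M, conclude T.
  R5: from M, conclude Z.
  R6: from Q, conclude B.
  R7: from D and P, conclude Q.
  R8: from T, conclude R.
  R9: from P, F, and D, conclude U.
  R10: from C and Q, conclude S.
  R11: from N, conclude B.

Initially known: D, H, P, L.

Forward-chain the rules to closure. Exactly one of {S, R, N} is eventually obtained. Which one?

From D and P, R7 gives Q.
Q holds, so B follows (R6).
P and B hold, so C follows (R3).
From C and Q, R10 gives S.
R would need T (R8), but T is never established. N would need R (R1), but R is never established.

S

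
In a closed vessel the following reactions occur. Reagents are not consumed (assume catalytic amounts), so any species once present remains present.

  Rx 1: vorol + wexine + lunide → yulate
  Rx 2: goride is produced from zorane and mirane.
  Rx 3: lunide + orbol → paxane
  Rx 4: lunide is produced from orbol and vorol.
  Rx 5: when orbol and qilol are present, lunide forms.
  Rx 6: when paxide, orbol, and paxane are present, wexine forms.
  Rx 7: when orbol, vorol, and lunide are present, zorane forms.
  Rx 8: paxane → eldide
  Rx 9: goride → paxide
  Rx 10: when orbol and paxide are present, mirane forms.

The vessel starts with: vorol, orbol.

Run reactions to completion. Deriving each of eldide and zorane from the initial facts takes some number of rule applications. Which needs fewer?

zorane

zorane: orbol and vorol present → lunide forms (Rx 4). orbol, vorol, and lunide present → zorane forms (Rx 7). [2 rule applications]
eldide: orbol and vorol present → lunide forms (Rx 4). lunide and orbol present → paxane forms (Rx 3). paxane present → eldide forms (Rx 8). [3 rule applications]
zorane needs fewer.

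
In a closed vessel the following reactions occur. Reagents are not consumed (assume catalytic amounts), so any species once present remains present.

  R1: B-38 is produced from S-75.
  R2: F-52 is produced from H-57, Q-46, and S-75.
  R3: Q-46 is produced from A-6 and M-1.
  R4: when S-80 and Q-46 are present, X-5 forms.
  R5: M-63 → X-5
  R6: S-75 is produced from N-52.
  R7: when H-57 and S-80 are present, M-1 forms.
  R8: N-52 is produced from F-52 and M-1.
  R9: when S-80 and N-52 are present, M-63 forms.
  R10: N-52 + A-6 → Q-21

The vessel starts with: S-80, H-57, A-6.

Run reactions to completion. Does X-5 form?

Yes

H-57 and S-80 present → M-1 forms (R7).
A-6 and M-1 present → Q-46 forms (R3).
S-80 and Q-46 present → X-5 forms (R4).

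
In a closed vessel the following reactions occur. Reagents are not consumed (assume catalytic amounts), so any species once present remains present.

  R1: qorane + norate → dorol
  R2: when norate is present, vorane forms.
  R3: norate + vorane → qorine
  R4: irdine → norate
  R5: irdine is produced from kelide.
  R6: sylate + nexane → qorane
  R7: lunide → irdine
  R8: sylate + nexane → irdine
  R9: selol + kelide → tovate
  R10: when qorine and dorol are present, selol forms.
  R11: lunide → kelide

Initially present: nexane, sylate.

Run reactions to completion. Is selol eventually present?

sylate and nexane present → irdine forms (R8).
sylate and nexane present → qorane forms (R6).
irdine present → norate forms (R4).
qorane and norate present → dorol forms (R1).
norate present → vorane forms (R2).
norate and vorane present → qorine forms (R3).
qorine and dorol present → selol forms (R10).

Yes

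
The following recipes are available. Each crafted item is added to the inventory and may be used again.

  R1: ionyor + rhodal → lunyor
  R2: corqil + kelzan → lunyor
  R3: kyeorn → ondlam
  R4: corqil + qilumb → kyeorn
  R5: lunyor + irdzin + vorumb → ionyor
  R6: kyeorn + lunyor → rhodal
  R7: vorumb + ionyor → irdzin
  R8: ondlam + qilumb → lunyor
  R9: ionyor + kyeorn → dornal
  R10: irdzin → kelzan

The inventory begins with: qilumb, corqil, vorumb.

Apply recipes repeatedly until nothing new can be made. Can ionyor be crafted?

No

ionyor would need lunyor, irdzin, and vorumb (R5), but irdzin is never obtained.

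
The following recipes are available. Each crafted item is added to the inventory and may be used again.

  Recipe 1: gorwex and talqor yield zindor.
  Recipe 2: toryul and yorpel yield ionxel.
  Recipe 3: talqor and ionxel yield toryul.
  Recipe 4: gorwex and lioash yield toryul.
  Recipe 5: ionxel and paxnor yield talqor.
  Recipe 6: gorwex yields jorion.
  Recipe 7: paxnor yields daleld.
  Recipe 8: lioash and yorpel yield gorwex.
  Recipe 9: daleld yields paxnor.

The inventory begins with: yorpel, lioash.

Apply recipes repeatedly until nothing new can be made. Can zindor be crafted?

No

zindor would need gorwex and talqor (Recipe 1), but talqor is never obtained.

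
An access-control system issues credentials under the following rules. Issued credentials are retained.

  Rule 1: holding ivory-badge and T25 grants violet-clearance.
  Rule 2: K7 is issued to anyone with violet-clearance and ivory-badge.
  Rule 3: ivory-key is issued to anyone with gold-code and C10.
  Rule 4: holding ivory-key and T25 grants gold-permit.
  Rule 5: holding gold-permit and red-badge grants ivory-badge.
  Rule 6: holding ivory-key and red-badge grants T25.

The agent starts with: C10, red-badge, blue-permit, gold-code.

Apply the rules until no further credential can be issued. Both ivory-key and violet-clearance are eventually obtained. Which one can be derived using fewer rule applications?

ivory-key: Holding gold-code and C10 grants ivory-key (Rule 3). [1 rule application]
violet-clearance: Holding gold-code and C10 grants ivory-key (Rule 3). Holding ivory-key and red-badge grants T25 (Rule 6). Holding ivory-key and T25 grants gold-permit (Rule 4). Holding gold-permit and red-badge grants ivory-badge (Rule 5). Holding ivory-badge and T25 grants violet-clearance (Rule 1). [5 rule applications]
ivory-key needs fewer.

ivory-key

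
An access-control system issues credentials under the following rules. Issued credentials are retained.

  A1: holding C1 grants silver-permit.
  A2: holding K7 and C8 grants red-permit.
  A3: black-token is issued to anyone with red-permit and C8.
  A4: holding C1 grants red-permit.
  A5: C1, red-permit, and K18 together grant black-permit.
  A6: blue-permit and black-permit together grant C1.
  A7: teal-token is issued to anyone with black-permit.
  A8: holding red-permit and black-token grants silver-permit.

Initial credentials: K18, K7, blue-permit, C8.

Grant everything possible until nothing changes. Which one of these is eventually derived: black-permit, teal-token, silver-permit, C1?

silver-permit

Holding K7 and C8 grants red-permit (A2).
Holding red-permit and C8 grants black-token (A3).
Holding red-permit and black-token grants silver-permit (A8).
C1 would need blue-permit and black-permit (A6), but black-permit is never granted. teal-token would need black-permit (A7), but black-permit is never granted. black-permit would need C1, red-permit, and K18 (A5), but C1 is never granted.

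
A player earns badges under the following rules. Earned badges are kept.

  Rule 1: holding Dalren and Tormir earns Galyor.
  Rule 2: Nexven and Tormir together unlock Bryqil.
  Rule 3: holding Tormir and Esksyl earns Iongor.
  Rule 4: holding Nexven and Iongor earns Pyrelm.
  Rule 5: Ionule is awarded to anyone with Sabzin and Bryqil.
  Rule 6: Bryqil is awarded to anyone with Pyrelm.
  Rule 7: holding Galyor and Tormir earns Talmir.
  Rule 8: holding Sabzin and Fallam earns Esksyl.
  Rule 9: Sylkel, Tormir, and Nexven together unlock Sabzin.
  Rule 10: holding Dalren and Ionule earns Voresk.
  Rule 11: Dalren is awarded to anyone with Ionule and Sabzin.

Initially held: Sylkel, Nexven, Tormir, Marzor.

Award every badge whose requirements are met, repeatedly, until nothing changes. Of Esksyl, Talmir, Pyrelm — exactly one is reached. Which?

With Nexven and Tormir, Bryqil is earned (Rule 2).
With Sylkel, Tormir, and Nexven, Sabzin is earned (Rule 9).
With Sabzin and Bryqil, Ionule is earned (Rule 5).
With Ionule and Sabzin, Dalren is earned (Rule 11).
With Dalren and Tormir, Galyor is earned (Rule 1).
With Galyor and Tormir, Talmir is earned (Rule 7).
Esksyl would need Sabzin and Fallam (Rule 8), but Fallam is never earned. Pyrelm would need Nexven and Iongor (Rule 4), but Iongor is never earned.

Talmir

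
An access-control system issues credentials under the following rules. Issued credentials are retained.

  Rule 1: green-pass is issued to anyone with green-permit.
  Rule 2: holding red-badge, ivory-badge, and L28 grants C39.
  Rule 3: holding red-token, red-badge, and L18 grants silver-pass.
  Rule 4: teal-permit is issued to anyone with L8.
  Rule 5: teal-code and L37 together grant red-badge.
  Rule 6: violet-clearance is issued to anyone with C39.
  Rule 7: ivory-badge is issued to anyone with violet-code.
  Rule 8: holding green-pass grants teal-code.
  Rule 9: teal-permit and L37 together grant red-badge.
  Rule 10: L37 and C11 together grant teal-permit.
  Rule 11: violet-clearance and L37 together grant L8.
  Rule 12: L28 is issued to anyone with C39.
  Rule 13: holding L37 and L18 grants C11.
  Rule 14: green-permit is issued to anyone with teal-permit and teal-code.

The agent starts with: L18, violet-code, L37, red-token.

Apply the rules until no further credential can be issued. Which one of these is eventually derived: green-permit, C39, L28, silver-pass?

silver-pass

Holding L37 and L18 grants C11 (Rule 13).
Holding L37 and C11 grants teal-permit (Rule 10).
Holding teal-permit and L37 grants red-badge (Rule 9).
Holding red-token, red-badge, and L18 grants silver-pass (Rule 3).
C39 would need red-badge, ivory-badge, and L28 (Rule 2), but L28 is never granted. green-permit would need teal-permit and teal-code (Rule 14), but teal-code is never granted. L28 would need C39 (Rule 12), but C39 is never granted.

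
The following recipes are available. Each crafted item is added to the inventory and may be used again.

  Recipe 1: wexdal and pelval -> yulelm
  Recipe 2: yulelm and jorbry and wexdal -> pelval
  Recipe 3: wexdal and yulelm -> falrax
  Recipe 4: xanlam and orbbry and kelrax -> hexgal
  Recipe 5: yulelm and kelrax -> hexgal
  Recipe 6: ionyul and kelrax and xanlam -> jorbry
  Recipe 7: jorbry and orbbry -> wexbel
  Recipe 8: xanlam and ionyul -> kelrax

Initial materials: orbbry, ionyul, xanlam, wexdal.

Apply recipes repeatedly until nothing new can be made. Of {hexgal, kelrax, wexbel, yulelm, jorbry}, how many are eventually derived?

4

xanlam and ionyul -> kelrax (Recipe 8).
Using Recipe 4, xanlam, orbbry, and kelrax make hexgal.
Using Recipe 6, ionyul, kelrax, and xanlam make jorbry.
Using Recipe 7, jorbry and orbbry make wexbel.
hexgal: reached.
kelrax: reached.
wexbel: reached.
yulelm would need wexdal and pelval (Recipe 1), but pelval is never obtained.
jorbry: reached.
Reached: hexgal, kelrax, wexbel, and jorbry — 4 of the 5.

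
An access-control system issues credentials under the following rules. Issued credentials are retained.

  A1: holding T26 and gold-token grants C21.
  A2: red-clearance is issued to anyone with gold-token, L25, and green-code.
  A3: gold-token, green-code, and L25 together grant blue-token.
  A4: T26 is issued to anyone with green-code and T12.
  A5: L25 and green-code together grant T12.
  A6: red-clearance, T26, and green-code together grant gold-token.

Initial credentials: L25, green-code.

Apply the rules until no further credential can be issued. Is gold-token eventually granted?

gold-token would need red-clearance, T26, and green-code (A6), but red-clearance is never granted.

No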